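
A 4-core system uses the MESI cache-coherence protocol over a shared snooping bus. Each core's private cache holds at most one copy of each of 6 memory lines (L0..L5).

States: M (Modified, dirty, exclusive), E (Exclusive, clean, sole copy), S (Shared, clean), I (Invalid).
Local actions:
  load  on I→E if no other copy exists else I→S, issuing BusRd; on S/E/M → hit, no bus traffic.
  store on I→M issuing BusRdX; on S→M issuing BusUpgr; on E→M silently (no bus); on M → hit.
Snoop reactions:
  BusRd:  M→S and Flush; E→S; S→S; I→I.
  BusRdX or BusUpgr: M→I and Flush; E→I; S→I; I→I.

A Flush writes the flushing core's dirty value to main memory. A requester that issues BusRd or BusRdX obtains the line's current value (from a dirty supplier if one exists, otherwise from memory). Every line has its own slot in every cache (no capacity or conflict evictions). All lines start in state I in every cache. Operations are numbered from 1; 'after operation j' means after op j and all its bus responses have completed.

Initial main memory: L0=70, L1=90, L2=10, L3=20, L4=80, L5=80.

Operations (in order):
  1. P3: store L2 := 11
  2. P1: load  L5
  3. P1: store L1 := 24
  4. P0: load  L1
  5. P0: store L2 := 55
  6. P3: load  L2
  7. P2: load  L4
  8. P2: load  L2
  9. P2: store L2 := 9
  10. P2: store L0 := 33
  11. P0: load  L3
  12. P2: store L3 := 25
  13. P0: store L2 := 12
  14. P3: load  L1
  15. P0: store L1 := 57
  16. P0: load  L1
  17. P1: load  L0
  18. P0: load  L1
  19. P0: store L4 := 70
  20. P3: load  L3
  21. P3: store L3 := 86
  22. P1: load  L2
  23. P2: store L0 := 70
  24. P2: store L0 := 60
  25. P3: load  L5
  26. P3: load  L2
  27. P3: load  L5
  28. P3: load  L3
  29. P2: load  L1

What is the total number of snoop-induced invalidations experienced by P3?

invalidations = 3

  op1 P3: store L2 := 11 → I/I/I/M on L2; bus BusRdX; mem=10
  op2 P1: load  L5 → I/E/I/I on L5; bus BusRd; mem=80
  op3 P1: store L1 := 24 → I/M/I/I on L1; bus BusRdX; mem=90
  op4 P0: load  L1 → S/S/I/I on L1; bus BusRd Flush; mem=24
  op5 P0: store L2 := 55 → M/I/I/I on L2; bus BusRdX Flush; mem=11
  op6 P3: load  L2 → S/I/I/S on L2; bus BusRd Flush; mem=55
  op7 P2: load  L4 → I/I/E/I on L4; bus BusRd; mem=80
  op8 P2: load  L2 → S/I/S/S on L2; bus BusRd; mem=55
  op9 P2: store L2 := 9 → I/I/M/I on L2; bus BusUpgr; mem=55
  op10 P2: store L0 := 33 → I/I/M/I on L0; bus BusRdX; mem=70
  op11 P0: load  L3 → E/I/I/I on L3; bus BusRd; mem=20
  op12 P2: store L3 := 25 → I/I/M/I on L3; bus BusRdX; mem=20
  op13 P0: store L2 := 12 → M/I/I/I on L2; bus BusRdX Flush; mem=9
  op14 P3: load  L1 → S/S/I/S on L1; bus BusRd; mem=24
  op15 P0: store L1 := 57 → M/I/I/I on L1; bus BusUpgr; mem=24
  op16 P0: load  L1 → M/I/I/I on L1; bus (none); mem=24
  op17 P1: load  L0 → I/S/S/I on L0; bus BusRd Flush; mem=33
  op18 P0: load  L1 → M/I/I/I on L1; bus (none); mem=24
  op19 P0: store L4 := 70 → M/I/I/I on L4; bus BusRdX; mem=80
  op20 P3: load  L3 → I/I/S/S on L3; bus BusRd Flush; mem=25
  op21 P3: store L3 := 86 → I/I/I/M on L3; bus BusUpgr; mem=25
  op22 P1: load  L2 → S/S/I/I on L2; bus BusRd Flush; mem=12
  op23 P2: store L0 := 70 → I/I/M/I on L0; bus BusUpgr; mem=33
  op24 P2: store L0 := 60 → I/I/M/I on L0; bus (none); mem=33
  op25 P3: load  L5 → I/S/I/S on L5; bus BusRd; mem=80
  op26 P3: load  L2 → S/S/I/S on L2; bus BusRd; mem=12
  op27 P3: load  L5 → I/S/I/S on L5; bus (none); mem=80
  op28 P3: load  L3 → I/I/I/M on L3; bus (none); mem=25
  op29 P2: load  L1 → S/I/S/I on L1; bus BusRd Flush; mem=57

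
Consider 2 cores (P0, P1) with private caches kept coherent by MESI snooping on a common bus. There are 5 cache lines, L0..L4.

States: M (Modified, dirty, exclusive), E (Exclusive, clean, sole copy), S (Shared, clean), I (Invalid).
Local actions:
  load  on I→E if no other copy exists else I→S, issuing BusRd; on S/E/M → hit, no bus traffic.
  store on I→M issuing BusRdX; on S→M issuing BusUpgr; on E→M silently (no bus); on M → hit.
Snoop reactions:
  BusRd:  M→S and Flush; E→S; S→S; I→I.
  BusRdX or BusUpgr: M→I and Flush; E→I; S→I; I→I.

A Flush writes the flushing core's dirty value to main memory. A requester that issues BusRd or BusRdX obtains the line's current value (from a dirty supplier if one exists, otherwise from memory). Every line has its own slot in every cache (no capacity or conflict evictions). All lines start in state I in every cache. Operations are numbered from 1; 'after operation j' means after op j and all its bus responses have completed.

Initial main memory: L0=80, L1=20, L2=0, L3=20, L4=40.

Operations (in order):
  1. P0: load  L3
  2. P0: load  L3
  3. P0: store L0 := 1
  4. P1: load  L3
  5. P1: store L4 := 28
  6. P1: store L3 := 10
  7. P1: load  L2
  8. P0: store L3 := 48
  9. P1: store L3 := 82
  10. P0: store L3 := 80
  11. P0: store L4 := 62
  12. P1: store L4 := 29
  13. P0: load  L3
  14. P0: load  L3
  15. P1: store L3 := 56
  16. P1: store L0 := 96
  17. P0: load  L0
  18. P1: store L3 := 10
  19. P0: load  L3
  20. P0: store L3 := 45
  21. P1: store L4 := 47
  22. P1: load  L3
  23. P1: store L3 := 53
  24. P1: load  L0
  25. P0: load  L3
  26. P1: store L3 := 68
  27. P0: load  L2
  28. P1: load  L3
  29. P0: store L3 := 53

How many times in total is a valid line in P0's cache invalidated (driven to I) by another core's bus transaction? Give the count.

invalidations = 7

[1] P0: load  L3 | P0:E(20), P1:I | bus: BusRd
[2] P0: load  L3 | P0:E(20), P1:I | bus: none
[3] P0: store L0 := 1 | P0:M(1), P1:I | bus: BusRdX
[4] P1: load  L3 | P0:S(20), P1:S(20) | bus: BusRd
[5] P1: store L4 := 28 | P0:I, P1:M(28) | bus: BusRdX
[6] P1: store L3 := 10 | P0:I, P1:M(10) | bus: BusUpgr
[7] P1: load  L2 | P0:I, P1:E(0) | bus: BusRd
[8] P0: store L3 := 48 | P0:M(48), P1:I | bus: BusRdX,Flush
[9] P1: store L3 := 82 | P0:I, P1:M(82) | bus: BusRdX,Flush
[10] P0: store L3 := 80 | P0:M(80), P1:I | bus: BusRdX,Flush
[11] P0: store L4 := 62 | P0:M(62), P1:I | bus: BusRdX,Flush
[12] P1: store L4 := 29 | P0:I, P1:M(29) | bus: BusRdX,Flush
[13] P0: load  L3 | P0:M(80), P1:I | bus: none
[14] P0: load  L3 | P0:M(80), P1:I | bus: none
[15] P1: store L3 := 56 | P0:I, P1:M(56) | bus: BusRdX,Flush
[16] P1: store L0 := 96 | P0:I, P1:M(96) | bus: BusRdX,Flush
[17] P0: load  L0 | P0:S(96), P1:S(96) | bus: BusRd,Flush
[18] P1: store L3 := 10 | P0:I, P1:M(10) | bus: none
[19] P0: load  L3 | P0:S(10), P1:S(10) | bus: BusRd,Flush
[20] P0: store L3 := 45 | P0:M(45), P1:I | bus: BusUpgr
[21] P1: store L4 := 47 | P0:I, P1:M(47) | bus: none
[22] P1: load  L3 | P0:S(45), P1:S(45) | bus: BusRd,Flush
[23] P1: store L3 := 53 | P0:I, P1:M(53) | bus: BusUpgr
[24] P1: load  L0 | P0:S(96), P1:S(96) | bus: none
[25] P0: load  L3 | P0:S(53), P1:S(53) | bus: BusRd,Flush
[26] P1: store L3 := 68 | P0:I, P1:M(68) | bus: BusUpgr
[27] P0: load  L2 | P0:S(0), P1:S(0) | bus: BusRd
[28] P1: load  L3 | P0:I, P1:M(68) | bus: none
[29] P0: store L3 := 53 | P0:M(53), P1:I | bus: BusRdX,Flush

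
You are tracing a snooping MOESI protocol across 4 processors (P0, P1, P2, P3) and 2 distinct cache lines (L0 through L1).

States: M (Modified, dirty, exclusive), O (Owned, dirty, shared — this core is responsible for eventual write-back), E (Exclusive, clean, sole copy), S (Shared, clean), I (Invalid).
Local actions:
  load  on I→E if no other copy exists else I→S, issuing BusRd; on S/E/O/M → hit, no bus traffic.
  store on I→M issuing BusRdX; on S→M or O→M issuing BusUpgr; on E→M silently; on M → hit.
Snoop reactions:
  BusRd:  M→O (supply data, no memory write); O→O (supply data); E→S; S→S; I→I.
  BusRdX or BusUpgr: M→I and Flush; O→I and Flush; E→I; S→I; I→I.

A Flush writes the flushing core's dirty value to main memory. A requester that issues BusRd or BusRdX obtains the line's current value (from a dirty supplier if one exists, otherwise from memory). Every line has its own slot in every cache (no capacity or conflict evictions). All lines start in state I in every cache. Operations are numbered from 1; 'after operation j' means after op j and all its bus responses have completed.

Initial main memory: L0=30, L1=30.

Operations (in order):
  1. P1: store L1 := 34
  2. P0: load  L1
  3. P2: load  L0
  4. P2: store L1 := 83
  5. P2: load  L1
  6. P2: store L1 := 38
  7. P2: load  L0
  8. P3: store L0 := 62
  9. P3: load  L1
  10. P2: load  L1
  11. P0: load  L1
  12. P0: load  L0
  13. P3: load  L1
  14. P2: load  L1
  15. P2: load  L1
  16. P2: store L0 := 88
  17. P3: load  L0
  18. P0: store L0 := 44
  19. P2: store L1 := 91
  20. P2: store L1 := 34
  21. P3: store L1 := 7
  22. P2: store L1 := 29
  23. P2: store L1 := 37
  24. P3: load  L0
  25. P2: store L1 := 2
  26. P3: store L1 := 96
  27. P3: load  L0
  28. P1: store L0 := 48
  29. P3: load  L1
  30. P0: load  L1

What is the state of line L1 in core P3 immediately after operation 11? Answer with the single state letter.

state = S

[1] P1: store L1 := 34 | P0:I, P1:M(34), P2:I, P3:I | bus: BusRdX
[2] P0: load  L1 | P0:S(34), P1:O(34), P2:I, P3:I | bus: BusRd
[3] P2: load  L0 | P0:I, P1:I, P2:E(30), P3:I | bus: BusRd
[4] P2: store L1 := 83 | P0:I, P1:I, P2:M(83), P3:I | bus: BusRdX,Flush
[5] P2: load  L1 | P0:I, P1:I, P2:M(83), P3:I | bus: none
[6] P2: store L1 := 38 | P0:I, P1:I, P2:M(38), P3:I | bus: none
[7] P2: load  L0 | P0:I, P1:I, P2:E(30), P3:I | bus: none
[8] P3: store L0 := 62 | P0:I, P1:I, P2:I, P3:M(62) | bus: BusRdX
[9] P3: load  L1 | P0:I, P1:I, P2:O(38), P3:S(38) | bus: BusRd
[10] P2: load  L1 | P0:I, P1:I, P2:O(38), P3:S(38) | bus: none
[11] P0: load  L1 | P0:S(38), P1:I, P2:O(38), P3:S(38) | bus: BusRd
[12] P0: load  L0 | P0:S(62), P1:I, P2:I, P3:O(62) | bus: BusRd
[13] P3: load  L1 | P0:S(38), P1:I, P2:O(38), P3:S(38) | bus: none
[14] P2: load  L1 | P0:S(38), P1:I, P2:O(38), P3:S(38) | bus: none
[15] P2: load  L1 | P0:S(38), P1:I, P2:O(38), P3:S(38) | bus: none
[16] P2: store L0 := 88 | P0:I, P1:I, P2:M(88), P3:I | bus: BusRdX,Flush
[17] P3: load  L0 | P0:I, P1:I, P2:O(88), P3:S(88) | bus: BusRd
[18] P0: store L0 := 44 | P0:M(44), P1:I, P2:I, P3:I | bus: BusRdX,Flush
[19] P2: store L1 := 91 | P0:I, P1:I, P2:M(91), P3:I | bus: BusUpgr
[20] P2: store L1 := 34 | P0:I, P1:I, P2:M(34), P3:I | bus: none
[21] P3: store L1 := 7 | P0:I, P1:I, P2:I, P3:M(7) | bus: BusRdX,Flush
[22] P2: store L1 := 29 | P0:I, P1:I, P2:M(29), P3:I | bus: BusRdX,Flush
[23] P2: store L1 := 37 | P0:I, P1:I, P2:M(37), P3:I | bus: none
[24] P3: load  L0 | P0:O(44), P1:I, P2:I, P3:S(44) | bus: BusRd
[25] P2: store L1 := 2 | P0:I, P1:I, P2:M(2), P3:I | bus: none
[26] P3: store L1 := 96 | P0:I, P1:I, P2:I, P3:M(96) | bus: BusRdX,Flush
[27] P3: load  L0 | P0:O(44), P1:I, P2:I, P3:S(44) | bus: none
[28] P1: store L0 := 48 | P0:I, P1:M(48), P2:I, P3:I | bus: BusRdX,Flush
[29] P3: load  L1 | P0:I, P1:I, P2:I, P3:M(96) | bus: none
[30] P0: load  L1 | P0:S(96), P1:I, P2:I, P3:O(96) | bus: BusRd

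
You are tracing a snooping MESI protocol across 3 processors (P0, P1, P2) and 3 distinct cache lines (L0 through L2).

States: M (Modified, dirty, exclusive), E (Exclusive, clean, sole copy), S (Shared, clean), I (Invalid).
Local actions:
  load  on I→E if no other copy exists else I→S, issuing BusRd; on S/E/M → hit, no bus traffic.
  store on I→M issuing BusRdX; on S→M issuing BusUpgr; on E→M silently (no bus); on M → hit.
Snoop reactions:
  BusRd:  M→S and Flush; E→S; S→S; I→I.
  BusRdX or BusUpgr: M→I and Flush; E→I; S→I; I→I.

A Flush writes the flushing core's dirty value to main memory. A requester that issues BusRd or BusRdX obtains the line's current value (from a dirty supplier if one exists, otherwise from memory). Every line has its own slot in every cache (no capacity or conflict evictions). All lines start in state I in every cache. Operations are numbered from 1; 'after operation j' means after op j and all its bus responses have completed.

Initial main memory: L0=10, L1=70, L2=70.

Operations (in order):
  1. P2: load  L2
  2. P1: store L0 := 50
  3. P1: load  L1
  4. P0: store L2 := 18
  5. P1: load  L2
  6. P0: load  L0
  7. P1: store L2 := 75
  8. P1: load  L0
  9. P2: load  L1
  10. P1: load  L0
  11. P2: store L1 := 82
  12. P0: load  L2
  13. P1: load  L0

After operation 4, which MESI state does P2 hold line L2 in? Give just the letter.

state = I

[1] P2: load  L2 | P0:I, P1:I, P2:E(70) | bus: BusRd
[2] P1: store L0 := 50 | P0:I, P1:M(50), P2:I | bus: BusRdX
[3] P1: load  L1 | P0:I, P1:E(70), P2:I | bus: BusRd
[4] P0: store L2 := 18 | P0:M(18), P1:I, P2:I | bus: BusRdX
[5] P1: load  L2 | P0:S(18), P1:S(18), P2:I | bus: BusRd,Flush
[6] P0: load  L0 | P0:S(50), P1:S(50), P2:I | bus: BusRd,Flush
[7] P1: store L2 := 75 | P0:I, P1:M(75), P2:I | bus: BusUpgr
[8] P1: load  L0 | P0:S(50), P1:S(50), P2:I | bus: none
[9] P2: load  L1 | P0:I, P1:S(70), P2:S(70) | bus: BusRd
[10] P1: load  L0 | P0:S(50), P1:S(50), P2:I | bus: none
[11] P2: store L1 := 82 | P0:I, P1:I, P2:M(82) | bus: BusUpgr
[12] P0: load  L2 | P0:S(75), P1:S(75), P2:I | bus: BusRd,Flush
[13] P1: load  L0 | P0:S(50), P1:S(50), P2:I | bus: none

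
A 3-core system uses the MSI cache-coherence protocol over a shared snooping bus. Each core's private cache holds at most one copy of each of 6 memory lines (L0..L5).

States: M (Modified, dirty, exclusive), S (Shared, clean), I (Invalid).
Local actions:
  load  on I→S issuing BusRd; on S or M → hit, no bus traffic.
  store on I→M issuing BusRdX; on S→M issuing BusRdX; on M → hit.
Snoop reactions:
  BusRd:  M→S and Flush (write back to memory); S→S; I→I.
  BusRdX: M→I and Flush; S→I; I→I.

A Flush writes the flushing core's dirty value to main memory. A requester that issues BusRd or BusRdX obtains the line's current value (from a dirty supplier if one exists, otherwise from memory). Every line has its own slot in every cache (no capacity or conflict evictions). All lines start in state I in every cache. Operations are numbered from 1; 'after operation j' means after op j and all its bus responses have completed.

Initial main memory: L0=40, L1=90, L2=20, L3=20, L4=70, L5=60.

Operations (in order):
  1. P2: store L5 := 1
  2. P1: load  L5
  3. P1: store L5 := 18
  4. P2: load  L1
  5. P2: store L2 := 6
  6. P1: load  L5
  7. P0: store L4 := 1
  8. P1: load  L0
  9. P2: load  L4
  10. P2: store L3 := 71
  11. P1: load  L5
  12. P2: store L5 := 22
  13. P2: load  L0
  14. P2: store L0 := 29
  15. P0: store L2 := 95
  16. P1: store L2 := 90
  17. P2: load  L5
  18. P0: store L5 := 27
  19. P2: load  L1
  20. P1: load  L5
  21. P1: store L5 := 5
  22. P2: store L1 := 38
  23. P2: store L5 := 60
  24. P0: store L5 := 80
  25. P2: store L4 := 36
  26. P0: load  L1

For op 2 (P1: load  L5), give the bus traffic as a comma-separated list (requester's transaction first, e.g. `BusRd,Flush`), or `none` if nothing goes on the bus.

[1] P2: store L5 := 1 | P0:I, P1:I, P2:M(1) | bus: BusRdX
[2] P1: load  L5 | P0:I, P1:S(1), P2:S(1) | bus: BusRd,Flush
[3] P1: store L5 := 18 | P0:I, P1:M(18), P2:I | bus: BusRdX
[4] P2: load  L1 | P0:I, P1:I, P2:S(90) | bus: BusRd
[5] P2: store L2 := 6 | P0:I, P1:I, P2:M(6) | bus: BusRdX
[6] P1: load  L5 | P0:I, P1:M(18), P2:I | bus: none
[7] P0: store L4 := 1 | P0:M(1), P1:I, P2:I | bus: BusRdX
[8] P1: load  L0 | P0:I, P1:S(40), P2:I | bus: BusRd
[9] P2: load  L4 | P0:S(1), P1:I, P2:S(1) | bus: BusRd,Flush
[10] P2: store L3 := 71 | P0:I, P1:I, P2:M(71) | bus: BusRdX
[11] P1: load  L5 | P0:I, P1:M(18), P2:I | bus: none
[12] P2: store L5 := 22 | P0:I, P1:I, P2:M(22) | bus: BusRdX,Flush
[13] P2: load  L0 | P0:I, P1:S(40), P2:S(40) | bus: BusRd
[14] P2: store L0 := 29 | P0:I, P1:I, P2:M(29) | bus: BusRdX
[15] P0: store L2 := 95 | P0:M(95), P1:I, P2:I | bus: BusRdX,Flush
[16] P1: store L2 := 90 | P0:I, P1:M(90), P2:I | bus: BusRdX,Flush
[17] P2: load  L5 | P0:I, P1:I, P2:M(22) | bus: none
[18] P0: store L5 := 27 | P0:M(27), P1:I, P2:I | bus: BusRdX,Flush
[19] P2: load  L1 | P0:I, P1:I, P2:S(90) | bus: none
[20] P1: load  L5 | P0:S(27), P1:S(27), P2:I | bus: BusRd,Flush
[21] P1: store L5 := 5 | P0:I, P1:M(5), P2:I | bus: BusRdX
[22] P2: store L1 := 38 | P0:I, P1:I, P2:M(38) | bus: BusRdX
[23] P2: store L5 := 60 | P0:I, P1:I, P2:M(60) | bus: BusRdX,Flush
[24] P0: store L5 := 80 | P0:M(80), P1:I, P2:I | bus: BusRdX,Flush
[25] P2: store L4 := 36 | P0:I, P1:I, P2:M(36) | bus: BusRdX
[26] P0: load  L1 | P0:S(38), P1:I, P2:S(38) | bus: BusRd,Flush

bus = BusRd,Flush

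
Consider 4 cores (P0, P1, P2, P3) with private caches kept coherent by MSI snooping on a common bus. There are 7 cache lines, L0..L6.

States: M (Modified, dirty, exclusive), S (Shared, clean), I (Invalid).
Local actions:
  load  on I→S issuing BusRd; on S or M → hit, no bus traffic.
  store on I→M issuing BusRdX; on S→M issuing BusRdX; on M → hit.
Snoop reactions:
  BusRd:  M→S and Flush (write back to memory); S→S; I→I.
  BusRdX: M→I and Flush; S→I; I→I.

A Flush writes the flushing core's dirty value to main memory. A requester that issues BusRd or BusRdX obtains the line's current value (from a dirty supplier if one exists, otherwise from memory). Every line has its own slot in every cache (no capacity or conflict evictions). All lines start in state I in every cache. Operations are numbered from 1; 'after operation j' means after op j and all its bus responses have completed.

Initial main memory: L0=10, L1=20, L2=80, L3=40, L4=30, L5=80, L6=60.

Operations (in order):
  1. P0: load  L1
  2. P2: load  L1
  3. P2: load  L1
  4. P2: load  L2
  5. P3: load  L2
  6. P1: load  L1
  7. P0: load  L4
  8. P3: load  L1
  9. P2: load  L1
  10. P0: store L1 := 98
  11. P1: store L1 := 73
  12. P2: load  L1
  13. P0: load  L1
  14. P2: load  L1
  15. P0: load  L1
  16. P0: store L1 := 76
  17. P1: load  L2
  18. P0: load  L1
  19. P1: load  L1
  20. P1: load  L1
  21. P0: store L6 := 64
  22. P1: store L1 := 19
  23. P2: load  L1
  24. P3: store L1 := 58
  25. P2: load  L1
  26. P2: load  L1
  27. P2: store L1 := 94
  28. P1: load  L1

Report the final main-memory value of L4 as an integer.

memory[L4] = 30

1. P0: load  L1  bus=[BusRd]  L1: P0=S P1=I P2=I P3=I  mem[L1]=20
2. P2: load  L1  bus=[BusRd]  L1: P0=S P1=I P2=S P3=I  mem[L1]=20
3. P2: load  L1  bus=[-]  L1: P0=S P1=I P2=S P3=I  mem[L1]=20
4. P2: load  L2  bus=[BusRd]  L2: P0=I P1=I P2=S P3=I  mem[L2]=80
5. P3: load  L2  bus=[BusRd]  L2: P0=I P1=I P2=S P3=S  mem[L2]=80
6. P1: load  L1  bus=[BusRd]  L1: P0=S P1=S P2=S P3=I  mem[L1]=20
7. P0: load  L4  bus=[BusRd]  L4: P0=S P1=I P2=I P3=I  mem[L4]=30
8. P3: load  L1  bus=[BusRd]  L1: P0=S P1=S P2=S P3=S  mem[L1]=20
9. P2: load  L1  bus=[-]  L1: P0=S P1=S P2=S P3=S  mem[L1]=20
10. P0: store L1 := 98  bus=[BusRdX]  L1: P0=M P1=I P2=I P3=I  mem[L1]=20
11. P1: store L1 := 73  bus=[BusRdX,Flush]  L1: P0=I P1=M P2=I P3=I  mem[L1]=98
12. P2: load  L1  bus=[BusRd,Flush]  L1: P0=I P1=S P2=S P3=I  mem[L1]=73
13. P0: load  L1  bus=[BusRd]  L1: P0=S P1=S P2=S P3=I  mem[L1]=73
14. P2: load  L1  bus=[-]  L1: P0=S P1=S P2=S P3=I  mem[L1]=73
15. P0: load  L1  bus=[-]  L1: P0=S P1=S P2=S P3=I  mem[L1]=73
16. P0: store L1 := 76  bus=[BusRdX]  L1: P0=M P1=I P2=I P3=I  mem[L1]=73
17. P1: load  L2  bus=[BusRd]  L2: P0=I P1=S P2=S P3=S  mem[L2]=80
18. P0: load  L1  bus=[-]  L1: P0=M P1=I P2=I P3=I  mem[L1]=73
19. P1: load  L1  bus=[BusRd,Flush]  L1: P0=S P1=S P2=I P3=I  mem[L1]=76
20. P1: load  L1  bus=[-]  L1: P0=S P1=S P2=I P3=I  mem[L1]=76
21. P0: store L6 := 64  bus=[BusRdX]  L6: P0=M P1=I P2=I P3=I  mem[L6]=60
22. P1: store L1 := 19  bus=[BusRdX]  L1: P0=I P1=M P2=I P3=I  mem[L1]=76
23. P2: load  L1  bus=[BusRd,Flush]  L1: P0=I P1=S P2=S P3=I  mem[L1]=19
24. P3: store L1 := 58  bus=[BusRdX]  L1: P0=I P1=I P2=I P3=M  mem[L1]=19
25. P2: load  L1  bus=[BusRd,Flush]  L1: P0=I P1=I P2=S P3=S  mem[L1]=58
26. P2: load  L1  bus=[-]  L1: P0=I P1=I P2=S P3=S  mem[L1]=58
27. P2: store L1 := 94  bus=[BusRdX]  L1: P0=I P1=I P2=M P3=I  mem[L1]=58
28. P1: load  L1  bus=[BusRd,Flush]  L1: P0=I P1=S P2=S P3=I  mem[L1]=94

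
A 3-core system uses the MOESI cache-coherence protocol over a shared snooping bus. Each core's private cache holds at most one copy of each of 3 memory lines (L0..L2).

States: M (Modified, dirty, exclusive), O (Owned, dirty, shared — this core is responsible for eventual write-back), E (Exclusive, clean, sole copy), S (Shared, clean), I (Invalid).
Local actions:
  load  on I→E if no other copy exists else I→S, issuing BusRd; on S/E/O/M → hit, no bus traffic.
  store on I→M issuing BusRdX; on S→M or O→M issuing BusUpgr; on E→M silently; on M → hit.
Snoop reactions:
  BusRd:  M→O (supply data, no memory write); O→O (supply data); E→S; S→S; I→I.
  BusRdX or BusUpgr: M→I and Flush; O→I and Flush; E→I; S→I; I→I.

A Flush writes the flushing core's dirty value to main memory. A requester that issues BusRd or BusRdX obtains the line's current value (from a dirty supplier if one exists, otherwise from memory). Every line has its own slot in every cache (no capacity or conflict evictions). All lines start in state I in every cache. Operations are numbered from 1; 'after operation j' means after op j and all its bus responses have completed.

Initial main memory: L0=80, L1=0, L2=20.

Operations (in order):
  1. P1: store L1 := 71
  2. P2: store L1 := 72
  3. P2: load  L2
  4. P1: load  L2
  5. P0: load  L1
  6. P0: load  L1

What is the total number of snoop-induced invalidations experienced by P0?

invalidations = 0

1. P1: store L1 := 71  bus=[BusRdX]  L1: P0=I P1=M P2=I  mem[L1]=0
2. P2: store L1 := 72  bus=[BusRdX,Flush]  L1: P0=I P1=I P2=M  mem[L1]=71
3. P2: load  L2  bus=[BusRd]  L2: P0=I P1=I P2=E  mem[L2]=20
4. P1: load  L2  bus=[BusRd]  L2: P0=I P1=S P2=S  mem[L2]=20
5. P0: load  L1  bus=[BusRd]  L1: P0=S P1=I P2=O  mem[L1]=71
6. P0: load  L1  bus=[-]  L1: P0=S P1=I P2=O  mem[L1]=71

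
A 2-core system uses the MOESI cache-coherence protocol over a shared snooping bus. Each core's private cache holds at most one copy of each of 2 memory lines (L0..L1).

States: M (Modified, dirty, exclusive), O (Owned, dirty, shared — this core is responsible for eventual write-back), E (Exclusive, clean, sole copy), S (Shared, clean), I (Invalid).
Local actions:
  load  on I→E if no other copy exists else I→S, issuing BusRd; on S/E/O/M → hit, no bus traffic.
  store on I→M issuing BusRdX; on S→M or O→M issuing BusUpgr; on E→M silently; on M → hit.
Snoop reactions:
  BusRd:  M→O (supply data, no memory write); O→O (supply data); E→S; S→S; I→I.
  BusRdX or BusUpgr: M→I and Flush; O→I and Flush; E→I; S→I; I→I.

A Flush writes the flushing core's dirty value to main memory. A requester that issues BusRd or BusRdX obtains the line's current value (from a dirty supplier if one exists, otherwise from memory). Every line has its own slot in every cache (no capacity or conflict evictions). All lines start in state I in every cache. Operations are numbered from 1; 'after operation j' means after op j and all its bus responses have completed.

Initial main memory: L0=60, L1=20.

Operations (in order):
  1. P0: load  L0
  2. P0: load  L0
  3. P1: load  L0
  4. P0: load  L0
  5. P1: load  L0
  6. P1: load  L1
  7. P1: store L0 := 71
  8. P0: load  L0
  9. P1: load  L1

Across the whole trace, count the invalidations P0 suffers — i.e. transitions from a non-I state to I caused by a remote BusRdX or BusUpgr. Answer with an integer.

[1] P0: load  L0 | P0:E(60), P1:I | bus: BusRd
[2] P0: load  L0 | P0:E(60), P1:I | bus: none
[3] P1: load  L0 | P0:S(60), P1:S(60) | bus: BusRd
[4] P0: load  L0 | P0:S(60), P1:S(60) | bus: none
[5] P1: load  L0 | P0:S(60), P1:S(60) | bus: none
[6] P1: load  L1 | P0:I, P1:E(20) | bus: BusRd
[7] P1: store L0 := 71 | P0:I, P1:M(71) | bus: BusUpgr
[8] P0: load  L0 | P0:S(71), P1:O(71) | bus: BusRd
[9] P1: load  L1 | P0:I, P1:E(20) | bus: none

invalidations = 1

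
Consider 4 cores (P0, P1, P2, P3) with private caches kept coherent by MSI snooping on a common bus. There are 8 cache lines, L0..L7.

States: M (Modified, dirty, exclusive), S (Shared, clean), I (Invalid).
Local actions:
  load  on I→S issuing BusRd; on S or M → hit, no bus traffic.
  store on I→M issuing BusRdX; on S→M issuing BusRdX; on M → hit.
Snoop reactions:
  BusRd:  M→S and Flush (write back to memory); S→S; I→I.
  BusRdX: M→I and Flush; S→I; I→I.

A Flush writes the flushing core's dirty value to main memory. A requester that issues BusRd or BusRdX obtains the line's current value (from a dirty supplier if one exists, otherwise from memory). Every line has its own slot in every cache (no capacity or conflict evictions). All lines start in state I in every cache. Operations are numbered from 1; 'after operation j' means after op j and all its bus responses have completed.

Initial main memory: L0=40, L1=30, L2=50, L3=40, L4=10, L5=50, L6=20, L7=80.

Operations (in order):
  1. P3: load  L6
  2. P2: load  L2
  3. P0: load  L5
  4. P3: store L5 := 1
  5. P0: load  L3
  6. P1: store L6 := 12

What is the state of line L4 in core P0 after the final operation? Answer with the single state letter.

state = I

1. P3: load  L6  bus=[BusRd]  L6: P0=I P1=I P2=I P3=S  mem[L6]=20
2. P2: load  L2  bus=[BusRd]  L2: P0=I P1=I P2=S P3=I  mem[L2]=50
3. P0: load  L5  bus=[BusRd]  L5: P0=S P1=I P2=I P3=I  mem[L5]=50
4. P3: store L5 := 1  bus=[BusRdX]  L5: P0=I P1=I P2=I P3=M  mem[L5]=50
5. P0: load  L3  bus=[BusRd]  L3: P0=S P1=I P2=I P3=I  mem[L3]=40
6. P1: store L6 := 12  bus=[BusRdX]  L6: P0=I P1=M P2=I P3=I  mem[L6]=20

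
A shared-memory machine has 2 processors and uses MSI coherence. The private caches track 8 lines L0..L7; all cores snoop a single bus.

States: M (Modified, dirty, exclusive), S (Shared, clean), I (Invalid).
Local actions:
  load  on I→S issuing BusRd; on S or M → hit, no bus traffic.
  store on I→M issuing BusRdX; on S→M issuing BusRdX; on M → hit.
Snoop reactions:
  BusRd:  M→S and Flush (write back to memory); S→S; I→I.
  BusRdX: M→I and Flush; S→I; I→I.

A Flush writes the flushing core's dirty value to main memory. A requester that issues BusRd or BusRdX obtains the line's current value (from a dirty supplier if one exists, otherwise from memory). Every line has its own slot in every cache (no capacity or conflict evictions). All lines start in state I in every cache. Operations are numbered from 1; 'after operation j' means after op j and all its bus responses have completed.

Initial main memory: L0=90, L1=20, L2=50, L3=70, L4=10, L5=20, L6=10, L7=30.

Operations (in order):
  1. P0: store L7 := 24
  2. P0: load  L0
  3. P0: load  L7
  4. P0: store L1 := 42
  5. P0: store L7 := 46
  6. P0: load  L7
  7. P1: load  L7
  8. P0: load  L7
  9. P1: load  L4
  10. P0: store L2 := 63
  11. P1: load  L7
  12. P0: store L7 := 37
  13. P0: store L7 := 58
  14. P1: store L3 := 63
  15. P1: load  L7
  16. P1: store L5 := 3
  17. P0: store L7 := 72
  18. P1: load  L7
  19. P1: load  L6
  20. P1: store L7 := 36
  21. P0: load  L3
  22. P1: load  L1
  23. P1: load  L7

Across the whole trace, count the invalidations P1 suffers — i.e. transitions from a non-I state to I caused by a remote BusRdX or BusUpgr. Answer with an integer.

step 1: P0: store L7 := 24  ⟶  MI  (L7)  txn=BusRdX  M[L7]=30
step 2: P0: load  L0  ⟶  SI  (L0)  txn=BusRd  M[L0]=90
step 3: P0: load  L7  ⟶  MI  (L7)  txn=∅  M[L7]=30
step 4: P0: store L1 := 42  ⟶  MI  (L1)  txn=BusRdX  M[L1]=20
step 5: P0: store L7 := 46  ⟶  MI  (L7)  txn=∅  M[L7]=30
step 6: P0: load  L7  ⟶  MI  (L7)  txn=∅  M[L7]=30
step 7: P1: load  L7  ⟶  SS  (L7)  txn=BusRd+Flush  M[L7]=46
step 8: P0: load  L7  ⟶  SS  (L7)  txn=∅  M[L7]=46
step 9: P1: load  L4  ⟶  IS  (L4)  txn=BusRd  M[L4]=10
step 10: P0: store L2 := 63  ⟶  MI  (L2)  txn=BusRdX  M[L2]=50
step 11: P1: load  L7  ⟶  SS  (L7)  txn=∅  M[L7]=46
step 12: P0: store L7 := 37  ⟶  MI  (L7)  txn=BusRdX  M[L7]=46
step 13: P0: store L7 := 58  ⟶  MI  (L7)  txn=∅  M[L7]=46
step 14: P1: store L3 := 63  ⟶  IM  (L3)  txn=BusRdX  M[L3]=70
step 15: P1: load  L7  ⟶  SS  (L7)  txn=BusRd+Flush  M[L7]=58
step 16: P1: store L5 := 3  ⟶  IM  (L5)  txn=BusRdX  M[L5]=20
step 17: P0: store L7 := 72  ⟶  MI  (L7)  txn=BusRdX  M[L7]=58
step 18: P1: load  L7  ⟶  SS  (L7)  txn=BusRd+Flush  M[L7]=72
step 19: P1: load  L6  ⟶  IS  (L6)  txn=BusRd  M[L6]=10
step 20: P1: store L7 := 36  ⟶  IM  (L7)  txn=BusRdX  M[L7]=72
step 21: P0: load  L3  ⟶  SS  (L3)  txn=BusRd+Flush  M[L3]=63
step 22: P1: load  L1  ⟶  SS  (L1)  txn=BusRd+Flush  M[L1]=42
step 23: P1: load  L7  ⟶  IM  (L7)  txn=∅  M[L7]=72

invalidations = 2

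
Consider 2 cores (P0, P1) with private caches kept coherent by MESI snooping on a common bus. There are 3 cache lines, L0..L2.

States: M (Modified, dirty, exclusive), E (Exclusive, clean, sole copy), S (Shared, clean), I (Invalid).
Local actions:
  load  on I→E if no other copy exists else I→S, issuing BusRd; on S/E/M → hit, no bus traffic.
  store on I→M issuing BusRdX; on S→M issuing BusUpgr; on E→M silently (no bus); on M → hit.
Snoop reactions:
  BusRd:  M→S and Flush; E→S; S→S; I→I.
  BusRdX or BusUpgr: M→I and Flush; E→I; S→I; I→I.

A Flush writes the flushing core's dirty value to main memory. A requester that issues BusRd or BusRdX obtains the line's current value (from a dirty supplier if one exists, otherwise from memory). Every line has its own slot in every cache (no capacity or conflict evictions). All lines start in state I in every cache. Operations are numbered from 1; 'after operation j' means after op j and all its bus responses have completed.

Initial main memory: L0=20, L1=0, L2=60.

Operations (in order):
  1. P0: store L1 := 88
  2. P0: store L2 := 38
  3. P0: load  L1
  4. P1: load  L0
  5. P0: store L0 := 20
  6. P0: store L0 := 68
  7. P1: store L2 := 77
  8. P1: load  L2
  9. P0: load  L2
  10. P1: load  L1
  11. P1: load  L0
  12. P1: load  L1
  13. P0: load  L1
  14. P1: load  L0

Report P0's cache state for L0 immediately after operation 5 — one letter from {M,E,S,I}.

step 1: P0: store L1 := 88  ⟶  MI  (L1)  txn=BusRdX  M[L1]=0
step 2: P0: store L2 := 38  ⟶  MI  (L2)  txn=BusRdX  M[L2]=60
step 3: P0: load  L1  ⟶  MI  (L1)  txn=∅  M[L1]=0
step 4: P1: load  L0  ⟶  IE  (L0)  txn=BusRd  M[L0]=20
step 5: P0: store L0 := 20  ⟶  MI  (L0)  txn=BusRdX  M[L0]=20
step 6: P0: store L0 := 68  ⟶  MI  (L0)  txn=∅  M[L0]=20
step 7: P1: store L2 := 77  ⟶  IM  (L2)  txn=BusRdX+Flush  M[L2]=38
step 8: P1: load  L2  ⟶  IM  (L2)  txn=∅  M[L2]=38
step 9: P0: load  L2  ⟶  SS  (L2)  txn=BusRd+Flush  M[L2]=77
step 10: P1: load  L1  ⟶  SS  (L1)  txn=BusRd+Flush  M[L1]=88
step 11: P1: load  L0  ⟶  SS  (L0)  txn=BusRd+Flush  M[L0]=68
step 12: P1: load  L1  ⟶  SS  (L1)  txn=∅  M[L1]=88
step 13: P0: load  L1  ⟶  SS  (L1)  txn=∅  M[L1]=88
step 14: P1: load  L0  ⟶  SS  (L0)  txn=∅  M[L0]=68

state = M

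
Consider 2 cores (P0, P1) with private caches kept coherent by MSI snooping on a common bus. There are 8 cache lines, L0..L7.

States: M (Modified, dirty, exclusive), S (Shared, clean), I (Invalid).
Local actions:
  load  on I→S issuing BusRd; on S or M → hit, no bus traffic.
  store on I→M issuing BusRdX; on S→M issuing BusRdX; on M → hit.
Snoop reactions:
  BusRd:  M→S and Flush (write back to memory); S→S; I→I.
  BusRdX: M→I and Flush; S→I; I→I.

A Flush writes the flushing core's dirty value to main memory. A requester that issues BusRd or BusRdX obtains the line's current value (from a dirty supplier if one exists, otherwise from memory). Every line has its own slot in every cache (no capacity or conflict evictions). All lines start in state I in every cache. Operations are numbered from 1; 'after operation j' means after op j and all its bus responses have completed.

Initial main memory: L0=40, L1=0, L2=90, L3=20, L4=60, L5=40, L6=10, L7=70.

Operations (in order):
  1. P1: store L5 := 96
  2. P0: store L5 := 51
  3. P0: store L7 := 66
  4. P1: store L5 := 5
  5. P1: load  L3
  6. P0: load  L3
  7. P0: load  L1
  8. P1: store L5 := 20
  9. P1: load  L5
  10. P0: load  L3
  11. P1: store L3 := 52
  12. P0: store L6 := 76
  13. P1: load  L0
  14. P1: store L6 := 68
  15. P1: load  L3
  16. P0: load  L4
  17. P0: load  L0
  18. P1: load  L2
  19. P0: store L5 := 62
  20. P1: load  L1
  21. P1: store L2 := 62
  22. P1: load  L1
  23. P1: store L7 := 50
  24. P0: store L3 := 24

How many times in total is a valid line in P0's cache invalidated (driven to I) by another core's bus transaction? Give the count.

step 1: P1: store L5 := 96  ⟶  IM  (L5)  txn=BusRdX  M[L5]=40
step 2: P0: store L5 := 51  ⟶  MI  (L5)  txn=BusRdX+Flush  M[L5]=96
step 3: P0: store L7 := 66  ⟶  MI  (L7)  txn=BusRdX  M[L7]=70
step 4: P1: store L5 := 5  ⟶  IM  (L5)  txn=BusRdX+Flush  M[L5]=51
step 5: P1: load  L3  ⟶  IS  (L3)  txn=BusRd  M[L3]=20
step 6: P0: load  L3  ⟶  SS  (L3)  txn=BusRd  M[L3]=20
step 7: P0: load  L1  ⟶  SI  (L1)  txn=BusRd  M[L1]=0
step 8: P1: store L5 := 20  ⟶  IM  (L5)  txn=∅  M[L5]=51
step 9: P1: load  L5  ⟶  IM  (L5)  txn=∅  M[L5]=51
step 10: P0: load  L3  ⟶  SS  (L3)  txn=∅  M[L3]=20
step 11: P1: store L3 := 52  ⟶  IM  (L3)  txn=BusRdX  M[L3]=20
step 12: P0: store L6 := 76  ⟶  MI  (L6)  txn=BusRdX  M[L6]=10
step 13: P1: load  L0  ⟶  IS  (L0)  txn=BusRd  M[L0]=40
step 14: P1: store L6 := 68  ⟶  IM  (L6)  txn=BusRdX+Flush  M[L6]=76
step 15: P1: load  L3  ⟶  IM  (L3)  txn=∅  M[L3]=20
step 16: P0: load  L4  ⟶  SI  (L4)  txn=BusRd  M[L4]=60
step 17: P0: load  L0  ⟶  SS  (L0)  txn=BusRd  M[L0]=40
step 18: P1: load  L2  ⟶  IS  (L2)  txn=BusRd  M[L2]=90
step 19: P0: store L5 := 62  ⟶  MI  (L5)  txn=BusRdX+Flush  M[L5]=20
step 20: P1: load  L1  ⟶  SS  (L1)  txn=BusRd  M[L1]=0
step 21: P1: store L2 := 62  ⟶  IM  (L2)  txn=BusRdX  M[L2]=90
step 22: P1: load  L1  ⟶  SS  (L1)  txn=∅  M[L1]=0
step 23: P1: store L7 := 50  ⟶  IM  (L7)  txn=BusRdX+Flush  M[L7]=66
step 24: P0: store L3 := 24  ⟶  MI  (L3)  txn=BusRdX+Flush  M[L3]=52

invalidations = 4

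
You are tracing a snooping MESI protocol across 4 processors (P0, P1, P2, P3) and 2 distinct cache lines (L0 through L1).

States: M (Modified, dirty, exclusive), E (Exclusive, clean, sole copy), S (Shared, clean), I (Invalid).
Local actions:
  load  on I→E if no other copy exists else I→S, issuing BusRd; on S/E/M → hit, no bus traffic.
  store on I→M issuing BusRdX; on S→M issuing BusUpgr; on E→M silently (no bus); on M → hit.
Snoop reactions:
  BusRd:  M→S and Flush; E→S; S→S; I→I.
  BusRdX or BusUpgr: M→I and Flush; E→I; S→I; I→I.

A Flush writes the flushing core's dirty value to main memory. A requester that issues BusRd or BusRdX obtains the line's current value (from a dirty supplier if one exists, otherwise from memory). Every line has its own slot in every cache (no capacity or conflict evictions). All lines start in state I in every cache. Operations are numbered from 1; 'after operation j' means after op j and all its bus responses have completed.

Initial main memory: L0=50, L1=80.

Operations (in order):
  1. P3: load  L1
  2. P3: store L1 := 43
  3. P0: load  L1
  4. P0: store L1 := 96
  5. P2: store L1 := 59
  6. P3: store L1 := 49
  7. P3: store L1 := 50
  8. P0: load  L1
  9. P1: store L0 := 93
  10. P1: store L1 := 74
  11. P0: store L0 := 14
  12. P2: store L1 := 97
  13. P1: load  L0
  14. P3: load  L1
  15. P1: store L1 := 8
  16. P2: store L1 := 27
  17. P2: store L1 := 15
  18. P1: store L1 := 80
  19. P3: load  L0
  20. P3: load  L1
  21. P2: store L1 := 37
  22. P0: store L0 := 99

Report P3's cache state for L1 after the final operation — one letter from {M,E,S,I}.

state = I

  op1 P3: load  L1 → I/I/I/E on L1; bus BusRd; mem=80
  op2 P3: store L1 := 43 → I/I/I/M on L1; bus (none); mem=80
  op3 P0: load  L1 → S/I/I/S on L1; bus BusRd Flush; mem=43
  op4 P0: store L1 := 96 → M/I/I/I on L1; bus BusUpgr; mem=43
  op5 P2: store L1 := 59 → I/I/M/I on L1; bus BusRdX Flush; mem=96
  op6 P3: store L1 := 49 → I/I/I/M on L1; bus BusRdX Flush; mem=59
  op7 P3: store L1 := 50 → I/I/I/M on L1; bus (none); mem=59
  op8 P0: load  L1 → S/I/I/S on L1; bus BusRd Flush; mem=50
  op9 P1: store L0 := 93 → I/M/I/I on L0; bus BusRdX; mem=50
  op10 P1: store L1 := 74 → I/M/I/I on L1; bus BusRdX; mem=50
  op11 P0: store L0 := 14 → M/I/I/I on L0; bus BusRdX Flush; mem=93
  op12 P2: store L1 := 97 → I/I/M/I on L1; bus BusRdX Flush; mem=74
  op13 P1: load  L0 → S/S/I/I on L0; bus BusRd Flush; mem=14
  op14 P3: load  L1 → I/I/S/S on L1; bus BusRd Flush; mem=97
  op15 P1: store L1 := 8 → I/M/I/I on L1; bus BusRdX; mem=97
  op16 P2: store L1 := 27 → I/I/M/I on L1; bus BusRdX Flush; mem=8
  op17 P2: store L1 := 15 → I/I/M/I on L1; bus (none); mem=8
  op18 P1: store L1 := 80 → I/M/I/I on L1; bus BusRdX Flush; mem=15
  op19 P3: load  L0 → S/S/I/S on L0; bus BusRd; mem=14
  op20 P3: load  L1 → I/S/I/S on L1; bus BusRd Flush; mem=80
  op21 P2: store L1 := 37 → I/I/M/I on L1; bus BusRdX; mem=80
  op22 P0: store L0 := 99 → M/I/I/I on L0; bus BusUpgr; mem=14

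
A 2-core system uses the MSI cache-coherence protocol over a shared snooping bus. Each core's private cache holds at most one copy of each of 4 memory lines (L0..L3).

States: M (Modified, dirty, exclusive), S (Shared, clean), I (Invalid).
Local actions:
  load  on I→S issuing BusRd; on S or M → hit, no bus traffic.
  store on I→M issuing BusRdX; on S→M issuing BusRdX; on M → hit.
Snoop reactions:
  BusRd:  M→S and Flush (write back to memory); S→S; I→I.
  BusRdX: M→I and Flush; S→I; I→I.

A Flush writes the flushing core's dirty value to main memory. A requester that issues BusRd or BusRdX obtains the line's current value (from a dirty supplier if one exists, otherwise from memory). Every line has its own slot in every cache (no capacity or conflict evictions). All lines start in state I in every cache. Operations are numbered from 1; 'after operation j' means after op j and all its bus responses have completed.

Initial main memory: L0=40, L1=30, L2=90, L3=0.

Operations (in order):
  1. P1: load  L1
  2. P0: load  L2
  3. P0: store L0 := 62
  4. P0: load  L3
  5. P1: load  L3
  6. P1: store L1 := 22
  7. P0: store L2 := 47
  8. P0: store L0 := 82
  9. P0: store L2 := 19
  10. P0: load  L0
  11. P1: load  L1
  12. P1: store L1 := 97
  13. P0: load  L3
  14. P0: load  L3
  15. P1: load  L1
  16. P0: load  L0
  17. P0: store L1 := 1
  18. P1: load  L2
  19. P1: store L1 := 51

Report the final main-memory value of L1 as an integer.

memory[L1] = 1

[1] P1: load  L1 | P0:I, P1:S(30) | bus: BusRd
[2] P0: load  L2 | P0:S(90), P1:I | bus: BusRd
[3] P0: store L0 := 62 | P0:M(62), P1:I | bus: BusRdX
[4] P0: load  L3 | P0:S(0), P1:I | bus: BusRd
[5] P1: load  L3 | P0:S(0), P1:S(0) | bus: BusRd
[6] P1: store L1 := 22 | P0:I, P1:M(22) | bus: BusRdX
[7] P0: store L2 := 47 | P0:M(47), P1:I | bus: BusRdX
[8] P0: store L0 := 82 | P0:M(82), P1:I | bus: none
[9] P0: store L2 := 19 | P0:M(19), P1:I | bus: none
[10] P0: load  L0 | P0:M(82), P1:I | bus: none
[11] P1: load  L1 | P0:I, P1:M(22) | bus: none
[12] P1: store L1 := 97 | P0:I, P1:M(97) | bus: none
[13] P0: load  L3 | P0:S(0), P1:S(0) | bus: none
[14] P0: load  L3 | P0:S(0), P1:S(0) | bus: none
[15] P1: load  L1 | P0:I, P1:M(97) | bus: none
[16] P0: load  L0 | P0:M(82), P1:I | bus: none
[17] P0: store L1 := 1 | P0:M(1), P1:I | bus: BusRdX,Flush
[18] P1: load  L2 | P0:S(19), P1:S(19) | bus: BusRd,Flush
[19] P1: store L1 := 51 | P0:I, P1:M(51) | bus: BusRdX,Flush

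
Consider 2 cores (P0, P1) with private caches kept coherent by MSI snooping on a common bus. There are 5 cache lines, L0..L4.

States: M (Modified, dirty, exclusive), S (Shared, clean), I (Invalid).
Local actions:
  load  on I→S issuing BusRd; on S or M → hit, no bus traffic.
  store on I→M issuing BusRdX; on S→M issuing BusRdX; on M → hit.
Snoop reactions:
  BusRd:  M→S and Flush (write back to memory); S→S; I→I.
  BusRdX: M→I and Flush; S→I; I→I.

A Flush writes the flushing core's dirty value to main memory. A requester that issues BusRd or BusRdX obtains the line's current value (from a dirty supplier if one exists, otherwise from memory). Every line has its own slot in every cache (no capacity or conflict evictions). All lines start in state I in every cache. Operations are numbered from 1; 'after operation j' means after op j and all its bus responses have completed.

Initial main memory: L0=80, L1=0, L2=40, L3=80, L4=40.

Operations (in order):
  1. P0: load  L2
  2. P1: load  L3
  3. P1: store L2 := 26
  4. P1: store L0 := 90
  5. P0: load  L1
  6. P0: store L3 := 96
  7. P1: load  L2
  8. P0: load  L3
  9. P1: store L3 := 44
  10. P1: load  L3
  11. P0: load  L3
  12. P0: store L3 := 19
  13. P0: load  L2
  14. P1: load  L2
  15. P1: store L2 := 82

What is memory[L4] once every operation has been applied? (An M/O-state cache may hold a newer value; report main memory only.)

memory[L4] = 40

1. P0: load  L2  bus=[BusRd]  L2: P0=S P1=I  mem[L2]=40
2. P1: load  L3  bus=[BusRd]  L3: P0=I P1=S  mem[L3]=80
3. P1: store L2 := 26  bus=[BusRdX]  L2: P0=I P1=M  mem[L2]=40
4. P1: store L0 := 90  bus=[BusRdX]  L0: P0=I P1=M  mem[L0]=80
5. P0: load  L1  bus=[BusRd]  L1: P0=S P1=I  mem[L1]=0
6. P0: store L3 := 96  bus=[BusRdX]  L3: P0=M P1=I  mem[L3]=80
7. P1: load  L2  bus=[-]  L2: P0=I P1=M  mem[L2]=40
8. P0: load  L3  bus=[-]  L3: P0=M P1=I  mem[L3]=80
9. P1: store L3 := 44  bus=[BusRdX,Flush]  L3: P0=I P1=M  mem[L3]=96
10. P1: load  L3  bus=[-]  L3: P0=I P1=M  mem[L3]=96
11. P0: load  L3  bus=[BusRd,Flush]  L3: P0=S P1=S  mem[L3]=44
12. P0: store L3 := 19  bus=[BusRdX]  L3: P0=M P1=I  mem[L3]=44
13. P0: load  L2  bus=[BusRd,Flush]  L2: P0=S P1=S  mem[L2]=26
14. P1: load  L2  bus=[-]  L2: P0=S P1=S  mem[L2]=26
15. P1: store L2 := 82  bus=[BusRdX]  L2: P0=I P1=M  mem[L2]=26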